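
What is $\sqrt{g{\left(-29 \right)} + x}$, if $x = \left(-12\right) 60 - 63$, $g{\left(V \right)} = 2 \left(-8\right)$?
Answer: $i \sqrt{799} \approx 28.267 i$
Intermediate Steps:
$g{\left(V \right)} = -16$
$x = -783$ ($x = -720 - 63 = -783$)
$\sqrt{g{\left(-29 \right)} + x} = \sqrt{-16 - 783} = \sqrt{-799} = i \sqrt{799}$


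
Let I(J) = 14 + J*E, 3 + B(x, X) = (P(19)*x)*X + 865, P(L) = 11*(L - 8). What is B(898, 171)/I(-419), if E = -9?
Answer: 3716276/757 ≈ 4909.2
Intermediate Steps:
P(L) = -88 + 11*L (P(L) = 11*(-8 + L) = -88 + 11*L)
B(x, X) = 862 + 121*X*x (B(x, X) = -3 + (((-88 + 11*19)*x)*X + 865) = -3 + (((-88 + 209)*x)*X + 865) = -3 + ((121*x)*X + 865) = -3 + (121*X*x + 865) = -3 + (865 + 121*X*x) = 862 + 121*X*x)
I(J) = 14 - 9*J (I(J) = 14 + J*(-9) = 14 - 9*J)
B(898, 171)/I(-419) = (862 + 121*171*898)/(14 - 9*(-419)) = (862 + 18580518)/(14 + 3771) = 18581380/3785 = 18581380*(1/3785) = 3716276/757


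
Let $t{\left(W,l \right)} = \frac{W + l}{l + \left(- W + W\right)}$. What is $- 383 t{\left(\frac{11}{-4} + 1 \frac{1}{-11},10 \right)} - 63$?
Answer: $- \frac{29673}{88} \approx -337.19$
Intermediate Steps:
$t{\left(W,l \right)} = \frac{W + l}{l}$ ($t{\left(W,l \right)} = \frac{W + l}{l + 0} = \frac{W + l}{l}$)
$- 383 t{\left(\frac{11}{-4} + 1 \frac{1}{-11},10 \right)} - 63 = - 383 \frac{\left(\frac{11}{-4} + 1 \frac{1}{-11}\right) + 10}{10} - 63 = - 383 \frac{\left(11 \left(- \frac{1}{4}\right) + 1 \left(- \frac{1}{11}\right)\right) + 10}{10} - 63 = - 383 \frac{\left(- \frac{11}{4} - \frac{1}{11}\right) + 10}{10} - 63 = - 383 \frac{- \frac{125}{44} + 10}{10} - 63 = - 383 \cdot \frac{1}{10} \cdot \frac{315}{44} - 63 = \left(-383\right) \frac{63}{88} - 63 = - \frac{24129}{88} - 63 = - \frac{29673}{88}$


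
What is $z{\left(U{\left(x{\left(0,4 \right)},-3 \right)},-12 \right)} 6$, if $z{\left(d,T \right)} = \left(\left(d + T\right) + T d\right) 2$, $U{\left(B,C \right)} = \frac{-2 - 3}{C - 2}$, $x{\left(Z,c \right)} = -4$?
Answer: $-276$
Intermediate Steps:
$U{\left(B,C \right)} = - \frac{5}{-2 + C}$
$z{\left(d,T \right)} = 2 T + 2 d + 2 T d$ ($z{\left(d,T \right)} = \left(\left(T + d\right) + T d\right) 2 = \left(T + d + T d\right) 2 = 2 T + 2 d + 2 T d$)
$z{\left(U{\left(x{\left(0,4 \right)},-3 \right)},-12 \right)} 6 = \left(2 \left(-12\right) + 2 \left(- \frac{5}{-2 - 3}\right) + 2 \left(-12\right) \left(- \frac{5}{-2 - 3}\right)\right) 6 = \left(-24 + 2 \left(- \frac{5}{-5}\right) + 2 \left(-12\right) \left(- \frac{5}{-5}\right)\right) 6 = \left(-24 + 2 \left(\left(-5\right) \left(- \frac{1}{5}\right)\right) + 2 \left(-12\right) \left(\left(-5\right) \left(- \frac{1}{5}\right)\right)\right) 6 = \left(-24 + 2 \cdot 1 + 2 \left(-12\right) 1\right) 6 = \left(-24 + 2 - 24\right) 6 = \left(-46\right) 6 = -276$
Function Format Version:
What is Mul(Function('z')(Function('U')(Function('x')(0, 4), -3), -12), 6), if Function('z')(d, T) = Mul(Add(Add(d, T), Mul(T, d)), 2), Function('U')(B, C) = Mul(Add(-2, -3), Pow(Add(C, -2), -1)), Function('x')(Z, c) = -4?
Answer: -276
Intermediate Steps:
Function('U')(B, C) = Mul(-5, Pow(Add(-2, C), -1))
Function('z')(d, T) = Add(Mul(2, T), Mul(2, d), Mul(2, T, d)) (Function('z')(d, T) = Mul(Add(Add(T, d), Mul(T, d)), 2) = Mul(Add(T, d, Mul(T, d)), 2) = Add(Mul(2, T), Mul(2, d), Mul(2, T, d)))
Mul(Function('z')(Function('U')(Function('x')(0, 4), -3), -12), 6) = Mul(Add(Mul(2, -12), Mul(2, Mul(-5, Pow(Add(-2, -3), -1))), Mul(2, -12, Mul(-5, Pow(Add(-2, -3), -1)))), 6) = Mul(Add(-24, Mul(2, Mul(-5, Pow(-5, -1))), Mul(2, -12, Mul(-5, Pow(-5, -1)))), 6) = Mul(Add(-24, Mul(2, Mul(-5, Rational(-1, 5))), Mul(2, -12, Mul(-5, Rational(-1, 5)))), 6) = Mul(Add(-24, Mul(2, 1), Mul(2, -12, 1)), 6) = Mul(Add(-24, 2, -24), 6) = Mul(-46, 6) = -276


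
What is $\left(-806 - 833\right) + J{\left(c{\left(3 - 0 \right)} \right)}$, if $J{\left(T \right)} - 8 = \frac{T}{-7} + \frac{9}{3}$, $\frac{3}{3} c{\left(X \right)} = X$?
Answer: $- \frac{11399}{7} \approx -1628.4$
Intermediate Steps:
$c{\left(X \right)} = X$
$J{\left(T \right)} = 11 - \frac{T}{7}$ ($J{\left(T \right)} = 8 + \left(\frac{T}{-7} + \frac{9}{3}\right) = 8 + \left(T \left(- \frac{1}{7}\right) + 9 \cdot \frac{1}{3}\right) = 8 - \left(-3 + \frac{T}{7}\right) = 11 - \frac{T}{7}$)
$\left(-806 - 833\right) + J{\left(c{\left(3 - 0 \right)} \right)} = \left(-806 - 833\right) + \left(11 - \frac{3 - 0}{7}\right) = -1639 + \left(11 - \frac{3 + 0}{7}\right) = -1639 + \left(11 - \frac{3}{7}\right) = -1639 + \frac{74}{7} = - \frac{11399}{7}$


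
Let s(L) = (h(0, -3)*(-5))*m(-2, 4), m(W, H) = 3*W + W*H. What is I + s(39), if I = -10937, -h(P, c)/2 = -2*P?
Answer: -10937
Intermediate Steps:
h(P, c) = 4*P (h(P, c) = -(-4)*P = 4*P)
m(W, H) = 3*W + H*W
s(L) = 0 (s(L) = ((4*0)*(-5))*(-2*(3 + 4)) = (0*(-5))*(-2*7) = 0*(-14) = 0)
I + s(39) = -10937 + 0 = -10937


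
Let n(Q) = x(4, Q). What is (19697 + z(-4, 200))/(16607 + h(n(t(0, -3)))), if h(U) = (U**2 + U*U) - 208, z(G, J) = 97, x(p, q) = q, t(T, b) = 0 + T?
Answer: 19794/16399 ≈ 1.2070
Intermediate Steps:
t(T, b) = T
n(Q) = Q
h(U) = -208 + 2*U**2 (h(U) = (U**2 + U**2) - 208 = 2*U**2 - 208 = -208 + 2*U**2)
(19697 + z(-4, 200))/(16607 + h(n(t(0, -3)))) = (19697 + 97)/(16607 + (-208 + 2*0**2)) = 19794/(16607 + (-208 + 2*0)) = 19794/(16607 + (-208 + 0)) = 19794/(16607 - 208) = 19794/16399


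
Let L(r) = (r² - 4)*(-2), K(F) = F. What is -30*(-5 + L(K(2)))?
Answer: 150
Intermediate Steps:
L(r) = 8 - 2*r² (L(r) = (-4 + r²)*(-2) = 8 - 2*r²)
-30*(-5 + L(K(2))) = -30*(-5 + (8 - 2*2²)) = -30*(-5 + (8 - 2*4)) = -30*(-5 + (8 - 8)) = -30*(-5 + 0) = -30*(-5) = 150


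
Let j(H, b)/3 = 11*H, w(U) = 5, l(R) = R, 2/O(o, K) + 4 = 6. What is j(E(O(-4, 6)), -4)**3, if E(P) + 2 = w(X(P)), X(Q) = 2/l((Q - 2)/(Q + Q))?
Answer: 970299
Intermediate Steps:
O(o, K) = 1 (O(o, K) = 2/(-4 + 6) = 2/2 = 2*(1/2) = 1)
X(Q) = 4*Q/(-2 + Q) (X(Q) = 2/(((Q - 2)/(Q + Q))) = 2/(((-2 + Q)/((2*Q)))) = 2/(((-2 + Q)*(1/(2*Q)))) = 2/(((-2 + Q)/(2*Q))) = 2*(2*Q/(-2 + Q)) = 4*Q/(-2 + Q))
E(P) = 3 (E(P) = -2 + 5 = 3)
j(H, b) = 33*H (j(H, b) = 3*(11*H) = 33*H)
j(E(O(-4, 6)), -4)**3 = (33*3)**3 = 99**3 = 970299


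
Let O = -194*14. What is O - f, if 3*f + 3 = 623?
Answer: -8768/3 ≈ -2922.7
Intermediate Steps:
f = 620/3 (f = -1 + (⅓)*623 = -1 + 623/3 = 620/3 ≈ 206.67)
O = -2716
O - f = -2716 - 1*620/3 = -2716 - 620/3 = -8768/3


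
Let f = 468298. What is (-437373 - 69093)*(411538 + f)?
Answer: -445607019576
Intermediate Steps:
(-437373 - 69093)*(411538 + f) = (-437373 - 69093)*(411538 + 468298) = -506466*879836 = -445607019576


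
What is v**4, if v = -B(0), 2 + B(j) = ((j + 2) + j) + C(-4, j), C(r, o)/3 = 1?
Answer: 81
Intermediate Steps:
C(r, o) = 3 (C(r, o) = 3*1 = 3)
B(j) = 3 + 2*j (B(j) = -2 + (((j + 2) + j) + 3) = -2 + (((2 + j) + j) + 3) = -2 + ((2 + 2*j) + 3) = -2 + (5 + 2*j) = 3 + 2*j)
v = -3 (v = -(3 + 2*0) = -(3 + 0) = -1*3 = -3)
v**4 = (-3)**4 = 81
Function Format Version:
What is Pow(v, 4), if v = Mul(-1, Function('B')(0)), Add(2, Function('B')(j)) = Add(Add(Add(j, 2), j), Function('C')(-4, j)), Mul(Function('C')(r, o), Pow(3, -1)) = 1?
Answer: 81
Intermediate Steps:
Function('C')(r, o) = 3 (Function('C')(r, o) = Mul(3, 1) = 3)
Function('B')(j) = Add(3, Mul(2, j)) (Function('B')(j) = Add(-2, Add(Add(Add(j, 2), j), 3)) = Add(-2, Add(Add(Add(2, j), j), 3)) = Add(-2, Add(Add(2, Mul(2, j)), 3)) = Add(-2, Add(5, Mul(2, j))) = Add(3, Mul(2, j)))
v = -3 (v = Mul(-1, Add(3, Mul(2, 0))) = Mul(-1, Add(3, 0)) = Mul(-1, 3) = -3)
Pow(v, 4) = Pow(-3, 4) = 81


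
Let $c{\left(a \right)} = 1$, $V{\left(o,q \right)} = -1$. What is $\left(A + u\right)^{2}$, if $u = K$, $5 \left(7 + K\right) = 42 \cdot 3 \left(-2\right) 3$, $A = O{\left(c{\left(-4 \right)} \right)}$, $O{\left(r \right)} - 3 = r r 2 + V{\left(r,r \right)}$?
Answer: $\frac{594441}{25} \approx 23778.0$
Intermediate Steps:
$O{\left(r \right)} = 2 + 2 r^{2}$ ($O{\left(r \right)} = 3 + \left(r r 2 - 1\right) = 3 + \left(r^{2} \cdot 2 - 1\right) = 3 + \left(2 r^{2} - 1\right) = 3 + \left(-1 + 2 r^{2}\right) = 2 + 2 r^{2}$)
$A = 4$ ($A = 2 + 2 \cdot 1^{2} = 2 + 2 \cdot 1 = 2 + 2 = 4$)
$K = - \frac{791}{5}$ ($K = -7 + \frac{42 \cdot 3 \left(-2\right) 3}{5} = -7 + \frac{42 \left(\left(-6\right) 3\right)}{5} = -7 + \frac{42 \left(-18\right)}{5} = -7 + \frac{1}{5} \left(-756\right) = -7 - \frac{756}{5} = - \frac{791}{5} \approx -158.2$)
$u = - \frac{791}{5} \approx -158.2$
$\left(A + u\right)^{2} = \left(4 - \frac{791}{5}\right)^{2} = \left(- \frac{771}{5}\right)^{2} = \frac{594441}{25}$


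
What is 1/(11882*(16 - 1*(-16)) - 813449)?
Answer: -1/433225 ≈ -2.3083e-6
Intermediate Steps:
1/(11882*(16 - 1*(-16)) - 813449) = 1/(11882*(16 + 16) - 813449) = 1/(11882*32 - 813449) = 1/(380224 - 813449) = 1/(-433225) = -1/433225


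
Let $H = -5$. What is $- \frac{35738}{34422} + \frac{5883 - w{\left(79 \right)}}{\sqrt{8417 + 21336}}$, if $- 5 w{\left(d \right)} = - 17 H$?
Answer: $- \frac{17869}{17211} + \frac{5900 \sqrt{29753}}{29753} \approx 33.167$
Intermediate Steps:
$w{\left(d \right)} = -17$ ($w{\left(d \right)} = - \frac{\left(-17\right) \left(-5\right)}{5} = \left(- \frac{1}{5}\right) 85 = -17$)
$- \frac{35738}{34422} + \frac{5883 - w{\left(79 \right)}}{\sqrt{8417 + 21336}} = - \frac{35738}{34422} + \frac{5883 - -17}{\sqrt{8417 + 21336}} = \left(-35738\right) \frac{1}{34422} + \frac{5883 + 17}{\sqrt{29753}} = - \frac{17869}{17211} + 5900 \frac{\sqrt{29753}}{29753} = - \frac{17869}{17211} + \frac{5900 \sqrt{29753}}{29753}$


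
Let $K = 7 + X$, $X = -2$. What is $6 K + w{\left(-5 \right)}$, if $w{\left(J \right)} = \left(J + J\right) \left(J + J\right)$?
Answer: $130$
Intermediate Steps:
$w{\left(J \right)} = 4 J^{2}$ ($w{\left(J \right)} = 2 J 2 J = 4 J^{2}$)
$K = 5$ ($K = 7 - 2 = 5$)
$6 K + w{\left(-5 \right)} = 6 \cdot 5 + 4 \left(-5\right)^{2} = 30 + 4 \cdot 25 = 30 + 100 = 130$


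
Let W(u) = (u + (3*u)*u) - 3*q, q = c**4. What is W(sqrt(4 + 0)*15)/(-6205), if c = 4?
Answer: -1962/6205 ≈ -0.31620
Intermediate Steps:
q = 256 (q = 4**4 = 256)
W(u) = -768 + u + 3*u**2 (W(u) = (u + (3*u)*u) - 3*256 = (u + 3*u**2) - 768 = -768 + u + 3*u**2)
W(sqrt(4 + 0)*15)/(-6205) = (-768 + sqrt(4 + 0)*15 + 3*(sqrt(4 + 0)*15)**2)/(-6205) = (-768 + sqrt(4)*15 + 3*(sqrt(4)*15)**2)*(-1/6205) = (-768 + 2*15 + 3*(2*15)**2)*(-1/6205) = (-768 + 30 + 3*30**2)*(-1/6205) = (-768 + 30 + 3*900)*(-1/6205) = (-768 + 30 + 2700)*(-1/6205) = 1962*(-1/6205) = -1962/6205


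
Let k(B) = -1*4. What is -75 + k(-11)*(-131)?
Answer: 449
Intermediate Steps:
k(B) = -4
-75 + k(-11)*(-131) = -75 - 4*(-131) = -75 + 524 = 449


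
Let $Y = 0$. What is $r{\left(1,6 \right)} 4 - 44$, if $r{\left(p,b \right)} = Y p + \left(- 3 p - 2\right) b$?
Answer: $-164$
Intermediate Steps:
$r{\left(p,b \right)} = b \left(-2 - 3 p\right)$ ($r{\left(p,b \right)} = 0 p + \left(- 3 p - 2\right) b = 0 + \left(-2 - 3 p\right) b = 0 + b \left(-2 - 3 p\right) = b \left(-2 - 3 p\right)$)
$r{\left(1,6 \right)} 4 - 44 = 6 \left(-2 - 3\right) 4 - 44 = 6 \left(-5\right) 4 - 44 = \left(-30\right) 4 - 44 = -120 - 44 = -164$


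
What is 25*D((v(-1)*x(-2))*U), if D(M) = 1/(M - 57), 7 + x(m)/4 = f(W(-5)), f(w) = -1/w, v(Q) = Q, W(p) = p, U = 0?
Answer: -25/57 ≈ -0.43860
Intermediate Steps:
x(m) = -136/5 (x(m) = -28 + 4*(-1/(-5)) = -28 + 4*(-1*(-1/5)) = -28 + 4*(1/5) = -28 + 4/5 = -136/5)
D(M) = 1/(-57 + M)
25*D((v(-1)*x(-2))*U) = 25/(-57 - 1*(-136/5)*0) = 25/(-57 + (136/5)*0) = 25/(-57 + 0) = 25/(-57) = 25*(-1/57) = -25/57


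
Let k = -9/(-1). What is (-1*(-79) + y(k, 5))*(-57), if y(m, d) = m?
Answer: -5016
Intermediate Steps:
k = 9 (k = -9*(-1) = 9)
(-1*(-79) + y(k, 5))*(-57) = (-1*(-79) + 9)*(-57) = (79 + 9)*(-57) = 88*(-57) = -5016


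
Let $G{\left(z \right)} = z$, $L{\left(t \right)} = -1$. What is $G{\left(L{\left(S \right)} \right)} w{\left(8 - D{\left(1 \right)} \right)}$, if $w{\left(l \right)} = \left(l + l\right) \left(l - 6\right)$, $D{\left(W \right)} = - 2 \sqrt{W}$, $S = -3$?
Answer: $-80$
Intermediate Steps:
$w{\left(l \right)} = 2 l \left(-6 + l\right)$
$G{\left(L{\left(S \right)} \right)} w{\left(8 - D{\left(1 \right)} \right)} = - 2 \left(8 - - 2 \sqrt{1}\right) \left(-6 + \left(8 - - 2 \sqrt{1}\right)\right) = - 2 \left(8 - \left(-2\right) 1\right) \left(-6 + \left(8 - \left(-2\right) 1\right)\right) = - 2 \left(8 - -2\right) \left(-6 + \left(8 - -2\right)\right) = - 2 \left(8 + 2\right) \left(-6 + \left(8 + 2\right)\right) = - 2 \cdot 10 \left(-6 + 10\right) = - 2 \cdot 10 \cdot 4 = \left(-1\right) 80 = -80$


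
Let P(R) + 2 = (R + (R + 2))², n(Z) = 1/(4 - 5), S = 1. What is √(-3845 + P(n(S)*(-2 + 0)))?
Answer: I*√3811 ≈ 61.733*I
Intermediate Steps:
n(Z) = -1 (n(Z) = 1/(-1) = -1)
P(R) = -2 + (2 + 2*R)² (P(R) = -2 + (R + (R + 2))² = -2 + (R + (2 + R))² = -2 + (2 + 2*R)²)
√(-3845 + P(n(S)*(-2 + 0))) = √(-3845 + (-2 + 4*(1 - (-2 + 0))²)) = √(-3845 + (-2 + 4*(1 - 1*(-2))²)) = √(-3845 + (-2 + 4*(1 + 2)²)) = √(-3845 + (-2 + 4*3²)) = √(-3845 + (-2 + 4*9)) = √(-3845 + (-2 + 36)) = √(-3845 + 34) = √(-3811) = I*√3811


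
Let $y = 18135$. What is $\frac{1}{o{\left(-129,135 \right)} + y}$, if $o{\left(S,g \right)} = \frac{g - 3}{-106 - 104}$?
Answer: $\frac{35}{634703} \approx 5.5144 \cdot 10^{-5}$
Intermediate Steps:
$o{\left(S,g \right)} = \frac{1}{70} - \frac{g}{210}$ ($o{\left(S,g \right)} = \frac{-3 + g}{-210} = \left(-3 + g\right) \left(- \frac{1}{210}\right) = \frac{1}{70} - \frac{g}{210}$)
$\frac{1}{o{\left(-129,135 \right)} + y} = \frac{1}{\left(\frac{1}{70} - \frac{9}{14}\right) + 18135} = \frac{1}{- \frac{22}{35} + 18135} = \frac{1}{\frac{634703}{35}} = \frac{35}{634703}$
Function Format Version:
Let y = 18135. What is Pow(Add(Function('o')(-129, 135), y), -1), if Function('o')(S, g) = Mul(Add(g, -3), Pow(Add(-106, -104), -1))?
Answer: Rational(35, 634703) ≈ 5.5144e-5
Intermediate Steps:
Function('o')(S, g) = Add(Rational(1, 70), Mul(Rational(-1, 210), g)) (Function('o')(S, g) = Mul(Add(-3, g), Pow(-210, -1)) = Mul(Add(-3, g), Rational(-1, 210)) = Add(Rational(1, 70), Mul(Rational(-1, 210), g)))
Pow(Add(Function('o')(-129, 135), y), -1) = Pow(Add(Add(Rational(1, 70), Mul(Rational(-1, 210), 135)), 18135), -1) = Pow(Add(Add(Rational(1, 70), Rational(-9, 14)), 18135), -1) = Pow(Add(Rational(-22, 35), 18135), -1) = Pow(Rational(634703, 35), -1) = Rational(35, 634703)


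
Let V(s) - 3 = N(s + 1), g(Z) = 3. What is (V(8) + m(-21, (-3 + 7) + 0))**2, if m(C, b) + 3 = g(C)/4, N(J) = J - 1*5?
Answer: 361/16 ≈ 22.563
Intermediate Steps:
N(J) = -5 + J (N(J) = J - 5 = -5 + J)
m(C, b) = -9/4 (m(C, b) = -3 + 3/4 = -9/4)
V(s) = -1 + s (V(s) = 3 + (-5 + (s + 1)) = 3 + (-5 + (1 + s)) = 3 + (-4 + s) = -1 + s)
(V(8) + m(-21, (-3 + 7) + 0))**2 = ((-1 + 8) - 9/4)**2 = (7 - 9/4)**2 = (19/4)**2 = 361/16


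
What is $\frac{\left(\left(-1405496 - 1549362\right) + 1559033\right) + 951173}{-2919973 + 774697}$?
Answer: $\frac{111163}{536319} \approx 0.20727$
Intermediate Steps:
$\frac{\left(\left(-1405496 - 1549362\right) + 1559033\right) + 951173}{-2919973 + 774697} = \frac{\left(-2954858 + 1559033\right) + 951173}{-2145276} = \left(-1395825 + 951173\right) \left(- \frac{1}{2145276}\right) = \left(-444652\right) \left(- \frac{1}{2145276}\right) = \frac{111163}{536319}$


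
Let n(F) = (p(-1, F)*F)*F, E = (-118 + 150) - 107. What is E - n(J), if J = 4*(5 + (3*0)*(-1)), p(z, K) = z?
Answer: 325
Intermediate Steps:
E = -75 (E = 32 - 107 = -75)
J = 20 (J = 4*(5 + 0*(-1)) = 4*(5 + 0) = 4*5 = 20)
n(F) = -F² (n(F) = (-F)*F = -F²)
E - n(J) = -75 - (-1)*20² = -75 - (-1)*400 = -75 - 1*(-400) = -75 + 400 = 325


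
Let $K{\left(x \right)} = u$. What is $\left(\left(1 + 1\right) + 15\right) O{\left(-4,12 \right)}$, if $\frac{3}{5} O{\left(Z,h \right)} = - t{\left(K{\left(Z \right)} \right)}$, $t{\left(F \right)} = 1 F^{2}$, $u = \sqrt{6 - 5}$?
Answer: $- \frac{85}{3} \approx -28.333$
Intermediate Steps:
$u = 1$ ($u = \sqrt{1} = 1$)
$K{\left(x \right)} = 1$
$t{\left(F \right)} = F^{2}$
$O{\left(Z,h \right)} = - \frac{5}{3}$ ($O{\left(Z,h \right)} = \frac{5 \left(- 1^{2}\right)}{3} = \frac{5 \left(\left(-1\right) 1\right)}{3} = \frac{5}{3} \left(-1\right) = - \frac{5}{3}$)
$\left(\left(1 + 1\right) + 15\right) O{\left(-4,12 \right)} = \left(\left(1 + 1\right) + 15\right) \left(- \frac{5}{3}\right) = \left(2 + 15\right) \left(- \frac{5}{3}\right) = 17 \left(- \frac{5}{3}\right) = - \frac{85}{3}$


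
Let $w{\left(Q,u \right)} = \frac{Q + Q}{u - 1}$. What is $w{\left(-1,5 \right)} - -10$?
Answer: $\frac{19}{2} \approx 9.5$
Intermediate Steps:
$w{\left(Q,u \right)} = \frac{2 Q}{-1 + u}$
$w{\left(-1,5 \right)} - -10 = 2 \left(-1\right) \frac{1}{-1 + 5} - -10 = 2 \left(-1\right) \frac{1}{4} + 10 = - \frac{1}{2} + 10 = \frac{19}{2}$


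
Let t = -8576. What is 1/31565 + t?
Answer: -270701439/31565 ≈ -8576.0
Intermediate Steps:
1/31565 + t = 1/31565 - 8576 = -270701439/31565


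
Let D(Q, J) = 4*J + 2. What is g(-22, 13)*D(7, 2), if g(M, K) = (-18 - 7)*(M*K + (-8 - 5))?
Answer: 74750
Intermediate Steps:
D(Q, J) = 2 + 4*J
g(M, K) = 325 - 25*K*M (g(M, K) = -25*(K*M - 13) = -25*(-13 + K*M) = 325 - 25*K*M)
g(-22, 13)*D(7, 2) = (325 - 25*13*(-22))*(2 + 4*2) = (325 + 7150)*(2 + 8) = 7475*10 = 74750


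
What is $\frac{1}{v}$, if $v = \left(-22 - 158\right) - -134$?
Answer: $- \frac{1}{46} \approx -0.021739$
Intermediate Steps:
$v = -46$ ($v = -180 + 134 = -46$)
$\frac{1}{v} = \frac{1}{-46} = - \frac{1}{46}$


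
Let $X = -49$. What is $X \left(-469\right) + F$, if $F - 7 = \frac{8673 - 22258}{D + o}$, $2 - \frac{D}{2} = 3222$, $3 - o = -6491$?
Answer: $\frac{1227767}{54} \approx 22736.0$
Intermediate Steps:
$o = 6494$ ($o = 3 - -6491 = 3 + 6491 = 6494$)
$D = -6440$ ($D = 4 - 6444 = -6440$)
$F = - \frac{13207}{54}$ ($F = 7 + \frac{8673 - 22258}{-6440 + 6494} = 7 - \frac{13585}{54} = - \frac{13207}{54} \approx -244.57$)
$X \left(-469\right) + F = \left(-49\right) \left(-469\right) - \frac{13207}{54} = 22981 - \frac{13207}{54} = \frac{1227767}{54}$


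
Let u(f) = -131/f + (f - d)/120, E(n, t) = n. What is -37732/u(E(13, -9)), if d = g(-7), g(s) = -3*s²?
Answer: 1471548/341 ≈ 4315.4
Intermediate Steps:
d = -147 (d = -3*(-7)² = -3*49 = -147)
u(f) = 49/40 - 131/f + f/120 (u(f) = -131/f + (f - 1*(-147))/120 = -131/f + (f + 147)*(1/120) = -131/f + (147 + f)*(1/120) = -131/f + (49/40 + f/120) = 49/40 - 131/f + f/120)
-37732/u(E(13, -9)) = -37732*1560/(-15720 + 13*(147 + 13)) = -37732*1560/(-15720 + 13*160) = -37732*1560/(-15720 + 2080) = -37732/((1/120)*(1/13)*(-13640)) = -37732/(-341/39) = -37732*(-39/341) = 1471548/341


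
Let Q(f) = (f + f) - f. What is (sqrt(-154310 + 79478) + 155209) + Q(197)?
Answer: 155406 + 4*I*sqrt(4677) ≈ 1.5541e+5 + 273.55*I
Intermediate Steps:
Q(f) = f (Q(f) = 2*f - f = f)
(sqrt(-154310 + 79478) + 155209) + Q(197) = (sqrt(-154310 + 79478) + 155209) + 197 = (sqrt(-74832) + 155209) + 197 = (4*I*sqrt(4677) + 155209) + 197 = (155209 + 4*I*sqrt(4677)) + 197 = 155406 + 4*I*sqrt(4677)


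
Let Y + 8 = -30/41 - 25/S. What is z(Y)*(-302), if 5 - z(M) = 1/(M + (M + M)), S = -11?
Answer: -13332092/8739 ≈ -1525.6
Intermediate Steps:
Y = -2913/451 (Y = -8 + (-30/41 - 25/(-11)) = -8 + (-30*1/41 - 25*(-1/11)) = -8 + (-30/41 + 25/11) = -8 + 695/451 = -2913/451 ≈ -6.4590)
z(M) = 5 - 1/(3*M) (z(M) = 5 - 1/(M + (M + M)) = 5 - 1/(M + 2*M) = 5 - 1/(3*M))
z(Y)*(-302) = (5 - 1/(3*(-2913/451)))*(-302) = (5 - ⅓*(-451/2913))*(-302) = (5 + 451/8739)*(-302) = (44146/8739)*(-302) = -13332092/8739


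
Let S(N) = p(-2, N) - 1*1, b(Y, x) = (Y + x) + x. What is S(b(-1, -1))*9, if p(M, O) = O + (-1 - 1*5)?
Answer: -90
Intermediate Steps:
p(M, O) = -6 + O (p(M, O) = O + (-1 - 5) = O - 6 = -6 + O)
b(Y, x) = Y + 2*x
S(N) = -7 + N (S(N) = (-6 + N) - 1*1 = (-6 + N) - 1 = -7 + N)
S(b(-1, -1))*9 = (-7 + (-1 + 2*(-1)))*9 = (-7 + (-1 - 2))*9 = (-7 - 3)*9 = -10*9 = -90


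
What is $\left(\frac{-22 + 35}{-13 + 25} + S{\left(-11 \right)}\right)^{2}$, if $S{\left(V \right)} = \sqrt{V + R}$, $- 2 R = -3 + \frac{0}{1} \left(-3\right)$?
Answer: $- \frac{1199}{144} + \frac{13 i \sqrt{38}}{12} \approx -8.3264 + 6.6781 i$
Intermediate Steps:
$R = \frac{3}{2}$ ($R = - \frac{-3 + \frac{0}{1} \left(-3\right)}{2} = - \frac{-3 + 0 \cdot 1 \left(-3\right)}{2} = - \frac{-3 + 0 \left(-3\right)}{2} = - \frac{-3 + 0}{2} = \left(- \frac{1}{2}\right) \left(-3\right) = \frac{3}{2} \approx 1.5$)
$S{\left(V \right)} = \sqrt{\frac{3}{2} + V}$ ($S{\left(V \right)} = \sqrt{V + \frac{3}{2}} = \sqrt{\frac{3}{2} + V}$)
$\left(\frac{-22 + 35}{-13 + 25} + S{\left(-11 \right)}\right)^{2} = \left(\frac{-22 + 35}{-13 + 25} + \frac{\sqrt{6 + 4 \left(-11\right)}}{2}\right)^{2} = \left(\frac{13}{12} + \frac{\sqrt{6 - 44}}{2}\right)^{2} = \left(13 \cdot \frac{1}{12} + \frac{\sqrt{-38}}{2}\right)^{2} = \left(\frac{13}{12} + \frac{i \sqrt{38}}{2}\right)^{2}$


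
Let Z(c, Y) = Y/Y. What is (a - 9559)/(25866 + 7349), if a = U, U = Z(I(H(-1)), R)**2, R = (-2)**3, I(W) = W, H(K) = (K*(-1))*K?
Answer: -9558/33215 ≈ -0.28776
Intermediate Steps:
H(K) = -K**2 (H(K) = (-K)*K = -K**2)
R = -8
Z(c, Y) = 1
U = 1 (U = 1**2 = 1)
a = 1
(a - 9559)/(25866 + 7349) = (1 - 9559)/(25866 + 7349) = -9558/33215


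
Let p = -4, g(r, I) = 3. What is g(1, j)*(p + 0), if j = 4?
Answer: -12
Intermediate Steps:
g(1, j)*(p + 0) = 3*(-4 + 0) = 3*(-4) = -12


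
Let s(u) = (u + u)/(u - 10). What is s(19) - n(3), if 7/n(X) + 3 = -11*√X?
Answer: 4421/1062 + 77*√3/354 ≈ 4.5396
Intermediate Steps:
s(u) = 2*u/(-10 + u) (s(u) = (2*u)/(-10 + u) = 2*u/(-10 + u))
n(X) = 7/(-3 - 11*√X)
s(19) - n(3) = 2*19/(-10 + 19) - (-7)/(3 + 11*√3) = 2*19/9 + 7/(3 + 11*√3) = 2*19*(⅑) + 7/(3 + 11*√3) = 38/9 + 7/(3 + 11*√3)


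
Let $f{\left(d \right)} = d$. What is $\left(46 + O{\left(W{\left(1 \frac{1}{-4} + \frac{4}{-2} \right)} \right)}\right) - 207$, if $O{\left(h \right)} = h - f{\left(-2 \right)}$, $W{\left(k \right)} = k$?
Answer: $- \frac{645}{4} \approx -161.25$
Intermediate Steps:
$O{\left(h \right)} = 2 + h$ ($O{\left(h \right)} = h - -2 = h + 2 = 2 + h$)
$\left(46 + O{\left(W{\left(1 \frac{1}{-4} + \frac{4}{-2} \right)} \right)}\right) - 207 = \left(46 + \left(2 + \left(1 \frac{1}{-4} + \frac{4}{-2}\right)\right)\right) - 207 = \left(46 + \left(2 + \left(1 \left(- \frac{1}{4}\right) + 4 \left(- \frac{1}{2}\right)\right)\right)\right) - 207 = \left(46 + \left(2 - \frac{9}{4}\right)\right) - 207 = \left(46 - \frac{1}{4}\right) - 207 = \frac{183}{4} - 207 = - \frac{645}{4}$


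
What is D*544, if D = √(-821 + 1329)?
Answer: 1088*√127 ≈ 12261.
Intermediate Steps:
D = 2*√127 (D = √508 = 2*√127 ≈ 22.539)
D*544 = (2*√127)*544 = 1088*√127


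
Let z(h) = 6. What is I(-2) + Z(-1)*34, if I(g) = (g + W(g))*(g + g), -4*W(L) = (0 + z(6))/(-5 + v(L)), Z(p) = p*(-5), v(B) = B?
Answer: 1240/7 ≈ 177.14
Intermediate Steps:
Z(p) = -5*p
W(L) = -3/(2*(-5 + L)) (W(L) = -(0 + 6)/(4*(-5 + L)) = -3/(2*(-5 + L)))
I(g) = 2*g*(g - 3/(-10 + 2*g)) (I(g) = (g - 3/(-10 + 2*g))*(g + g) = (g - 3/(-10 + 2*g))*(2*g) = 2*g*(g - 3/(-10 + 2*g)))
I(-2) + Z(-1)*34 = -2*(-3 + 2*(-2)*(-5 - 2))/(-5 - 2) - 5*(-1)*34 = -2*(-3 + 2*(-2)*(-7))/(-7) + 5*34 = -2*(-⅐)*(-3 + 28) + 170 = -2*(-⅐)*25 + 170 = 50/7 + 170 = 1240/7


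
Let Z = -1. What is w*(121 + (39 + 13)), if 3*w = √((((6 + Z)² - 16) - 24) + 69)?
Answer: 173*√6 ≈ 423.76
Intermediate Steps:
w = √6 (w = √((((6 - 1)² - 16) - 24) + 69)/3 = √(((5² - 16) - 24) + 69)/3 = √(((25 - 16) - 24) + 69)/3 = √((9 - 24) + 69)/3 = √(-15 + 69)/3 = √54/3 = (3*√6)/3 = √6 ≈ 2.4495)
w*(121 + (39 + 13)) = √6*(121 + (39 + 13)) = √6*(121 + 52) = √6*173 = 173*√6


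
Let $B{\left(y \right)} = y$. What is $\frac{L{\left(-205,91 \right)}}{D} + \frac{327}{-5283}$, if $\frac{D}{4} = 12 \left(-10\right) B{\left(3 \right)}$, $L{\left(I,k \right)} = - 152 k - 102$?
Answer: $\frac{4063469}{422640} \approx 9.6145$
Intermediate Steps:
$L{\left(I,k \right)} = -102 - 152 k$
$D = -1440$ ($D = 4 \cdot 12 \left(-10\right) 3 = 4 \left(\left(-120\right) 3\right) = 4 \left(-360\right) = -1440$)
$\frac{L{\left(-205,91 \right)}}{D} + \frac{327}{-5283} = \frac{-102 - 13832}{-1440} + \frac{327}{-5283} = \left(-102 - 13832\right) \left(- \frac{1}{1440}\right) + 327 \left(- \frac{1}{5283}\right) = \left(-13934\right) \left(- \frac{1}{1440}\right) - \frac{109}{1761} = \frac{6967}{720} - \frac{109}{1761} = \frac{4063469}{422640}$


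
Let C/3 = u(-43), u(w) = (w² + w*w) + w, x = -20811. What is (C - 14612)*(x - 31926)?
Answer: 192331839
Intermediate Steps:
u(w) = w + 2*w² (u(w) = (w² + w²) + w = 2*w² + w = w + 2*w²)
C = 10965 (C = 3*(-43*(1 + 2*(-43))) = 3*(-43*(1 - 86)) = 3*(-43*(-85)) = 3*3655 = 10965)
(C - 14612)*(x - 31926) = (10965 - 14612)*(-20811 - 31926) = -3647*(-52737) = 192331839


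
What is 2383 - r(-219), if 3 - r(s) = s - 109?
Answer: 2052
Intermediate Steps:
r(s) = 112 - s (r(s) = 3 - (s - 109) = 3 - (-109 + s) = 3 + (109 - s) = 112 - s)
2383 - r(-219) = 2383 - (112 - 1*(-219)) = 2383 - (112 + 219) = 2383 - 1*331 = 2383 - 331 = 2052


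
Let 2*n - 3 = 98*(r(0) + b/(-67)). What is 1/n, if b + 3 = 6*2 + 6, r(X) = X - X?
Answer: -134/1269 ≈ -0.10559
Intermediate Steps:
r(X) = 0
b = 15 (b = -3 + (6*2 + 6) = -3 + (12 + 6) = -3 + 18 = 15)
n = -1269/134 (n = 3/2 + (98*(0 + 15/(-67)))/2 = 3/2 + (98*(0 + 15*(-1/67)))/2 = 3/2 + (98*(0 - 15/67))/2 = 3/2 + (98*(-15/67))/2 = 3/2 + (1/2)*(-1470/67) = 3/2 - 735/67 = -1269/134 ≈ -9.4702)
1/n = 1/(-1269/134) = -134/1269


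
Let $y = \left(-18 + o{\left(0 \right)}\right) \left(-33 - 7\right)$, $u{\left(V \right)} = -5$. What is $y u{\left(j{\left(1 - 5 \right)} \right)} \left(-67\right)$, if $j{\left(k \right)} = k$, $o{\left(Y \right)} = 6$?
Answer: $160800$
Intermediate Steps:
$y = 480$ ($y = \left(-18 + 6\right) \left(-33 - 7\right) = \left(-12\right) \left(-40\right) = 480$)
$y u{\left(j{\left(1 - 5 \right)} \right)} \left(-67\right) = 480 \left(-5\right) \left(-67\right) = \left(-2400\right) \left(-67\right) = 160800$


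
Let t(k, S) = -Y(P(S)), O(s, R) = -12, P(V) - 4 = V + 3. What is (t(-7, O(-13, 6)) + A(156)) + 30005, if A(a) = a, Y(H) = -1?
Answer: 30162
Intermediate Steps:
P(V) = 7 + V (P(V) = 4 + (V + 3) = 4 + (3 + V) = 7 + V)
t(k, S) = 1 (t(k, S) = -1*(-1) = 1)
(t(-7, O(-13, 6)) + A(156)) + 30005 = (1 + 156) + 30005 = 157 + 30005 = 30162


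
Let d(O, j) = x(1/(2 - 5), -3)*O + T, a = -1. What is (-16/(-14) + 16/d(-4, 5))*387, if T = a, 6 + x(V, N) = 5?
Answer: 17544/7 ≈ 2506.3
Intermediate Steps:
x(V, N) = -1 (x(V, N) = -6 + 5 = -1)
T = -1
d(O, j) = -1 - O (d(O, j) = -O - 1 = -1 - O)
(-16/(-14) + 16/d(-4, 5))*387 = (-16/(-14) + 16/(-1 - 1*(-4)))*387 = (-16*(-1/14) + 16/(-1 + 4))*387 = (8/7 + 16/3)*387 = (136/21)*387 = 17544/7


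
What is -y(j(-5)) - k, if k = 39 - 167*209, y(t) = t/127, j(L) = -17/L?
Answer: 22138623/635 ≈ 34864.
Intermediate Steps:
y(t) = t/127 (y(t) = t*(1/127) = t/127)
k = -34864 (k = 39 - 34903 = -34864)
-y(j(-5)) - k = -(-17/(-5))/127 - 1*(-34864) = -(-17*(-1/5))/127 + 34864 = -17/(127*5) + 34864 = -1*17/635 + 34864 = -17/635 + 34864 = 22138623/635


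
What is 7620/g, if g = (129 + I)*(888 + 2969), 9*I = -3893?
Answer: -17145/2634331 ≈ -0.0065083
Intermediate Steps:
I = -3893/9 (I = (⅑)*(-3893) = -3893/9 ≈ -432.56)
g = -10537324/9 (g = (129 - 3893/9)*(888 + 2969) = -2732/9*3857 = -10537324/9 ≈ -1.1708e+6)
7620/g = 7620/(-10537324/9) = 7620*(-9/10537324) = -17145/2634331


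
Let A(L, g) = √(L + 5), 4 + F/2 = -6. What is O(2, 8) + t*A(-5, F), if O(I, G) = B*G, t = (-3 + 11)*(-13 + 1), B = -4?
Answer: -32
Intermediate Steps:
F = -20 (F = -8 + 2*(-6) = -8 - 12 = -20)
A(L, g) = √(5 + L)
t = -96 (t = 8*(-12) = -96)
O(I, G) = -4*G
O(2, 8) + t*A(-5, F) = -4*8 - 96*√(5 - 5) = -32 - 96*√0 = -32 - 96*0 = -32 + 0 = -32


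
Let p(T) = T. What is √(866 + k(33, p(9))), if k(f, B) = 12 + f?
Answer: √911 ≈ 30.183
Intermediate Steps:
√(866 + k(33, p(9))) = √(866 + (12 + 33)) = √(866 + 45) = √911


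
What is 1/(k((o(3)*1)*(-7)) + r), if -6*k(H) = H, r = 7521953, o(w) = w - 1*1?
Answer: 3/22565866 ≈ 1.3294e-7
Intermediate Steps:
o(w) = -1 + w (o(w) = w - 1 = -1 + w)
k(H) = -H/6
1/(k((o(3)*1)*(-7)) + r) = 1/(-(-1 + 3)*1*(-7)/6 + 7521953) = 1/(-2*1*(-7)/6 + 7521953) = 1/(-(-7)/3 + 7521953) = 1/(-⅙*(-14) + 7521953) = 1/(7/3 + 7521953) = 1/(22565866/3) = 3/22565866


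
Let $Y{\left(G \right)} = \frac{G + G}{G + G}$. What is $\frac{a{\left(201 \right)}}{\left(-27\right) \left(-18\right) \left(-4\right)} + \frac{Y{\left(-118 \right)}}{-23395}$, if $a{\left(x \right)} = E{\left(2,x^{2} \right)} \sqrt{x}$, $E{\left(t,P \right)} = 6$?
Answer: $- \frac{1}{23395} - \frac{\sqrt{201}}{324} \approx -0.0438$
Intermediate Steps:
$a{\left(x \right)} = 6 \sqrt{x}$
$Y{\left(G \right)} = 1$ ($Y{\left(G \right)} = \frac{2 G}{2 G} = 2 G \frac{1}{2 G} = 1$)
$\frac{a{\left(201 \right)}}{\left(-27\right) \left(-18\right) \left(-4\right)} + \frac{Y{\left(-118 \right)}}{-23395} = \frac{6 \sqrt{201}}{\left(-27\right) \left(-18\right) \left(-4\right)} + 1 \frac{1}{-23395} = \frac{6 \sqrt{201}}{486 \left(-4\right)} + 1 \left(- \frac{1}{23395}\right) = \frac{6 \sqrt{201}}{-1944} - \frac{1}{23395} = 6 \sqrt{201} \left(- \frac{1}{1944}\right) - \frac{1}{23395} = - \frac{\sqrt{201}}{324} - \frac{1}{23395} = - \frac{1}{23395} - \frac{\sqrt{201}}{324}$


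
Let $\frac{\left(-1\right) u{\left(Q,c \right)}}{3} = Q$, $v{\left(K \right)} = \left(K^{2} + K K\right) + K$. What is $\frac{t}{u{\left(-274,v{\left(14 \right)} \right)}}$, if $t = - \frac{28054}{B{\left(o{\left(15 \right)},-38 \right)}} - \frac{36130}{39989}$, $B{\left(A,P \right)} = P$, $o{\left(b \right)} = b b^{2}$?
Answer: $\frac{186746411}{208182734} \approx 0.89703$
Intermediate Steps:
$v{\left(K \right)} = K + 2 K^{2}$ ($v{\left(K \right)} = \left(K^{2} + K^{2}\right) + K = 2 K^{2} + K = K + 2 K^{2}$)
$o{\left(b \right)} = b^{3}$
$t = \frac{560239233}{759791}$ ($t = - \frac{28054}{-38} - \frac{36130}{39989} = \left(-28054\right) \left(- \frac{1}{38}\right) - \frac{36130}{39989} = \frac{14027}{19} - \frac{36130}{39989} = \frac{560239233}{759791} \approx 737.36$)
$u{\left(Q,c \right)} = - 3 Q$
$\frac{t}{u{\left(-274,v{\left(14 \right)} \right)}} = \frac{560239233}{759791 \left(\left(-3\right) \left(-274\right)\right)} = \frac{560239233}{759791 \cdot 822} = \frac{560239233}{759791} \cdot \frac{1}{822} = \frac{186746411}{208182734}$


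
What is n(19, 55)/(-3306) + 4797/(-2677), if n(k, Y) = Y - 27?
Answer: -7966919/4425081 ≈ -1.8004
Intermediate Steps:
n(k, Y) = -27 + Y
n(19, 55)/(-3306) + 4797/(-2677) = (-27 + 55)/(-3306) + 4797/(-2677) = 28*(-1/3306) + 4797*(-1/2677) = -14/1653 - 4797/2677 = -7966919/4425081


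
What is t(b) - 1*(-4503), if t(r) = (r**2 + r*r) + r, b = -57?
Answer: 10944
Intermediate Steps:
t(r) = r + 2*r**2 (t(r) = (r**2 + r**2) + r = 2*r**2 + r = r + 2*r**2)
t(b) - 1*(-4503) = -57*(1 + 2*(-57)) - 1*(-4503) = -57*(1 - 114) + 4503 = -57*(-113) + 4503 = 6441 + 4503 = 10944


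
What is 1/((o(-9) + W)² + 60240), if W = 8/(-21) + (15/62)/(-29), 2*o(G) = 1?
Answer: 356416641/21470542821940 ≈ 1.6600e-5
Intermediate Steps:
o(G) = ½ (o(G) = (½)*1 = ½)
W = -14699/37758 (W = 8*(-1/21) + (15*(1/62))*(-1/29) = -8/21 + (15/62)*(-1/29) = -8/21 - 15/1798 = -14699/37758 ≈ -0.38930)
1/((o(-9) + W)² + 60240) = 1/((½ - 14699/37758)² + 60240) = 1/((2090/18879)² + 60240) = 1/(4368100/356416641 + 60240) = 1/(21470542821940/356416641) = 356416641/21470542821940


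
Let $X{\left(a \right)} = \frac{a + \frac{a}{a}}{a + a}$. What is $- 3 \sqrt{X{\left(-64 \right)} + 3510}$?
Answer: $- \frac{9 \sqrt{99854}}{16} \approx -177.75$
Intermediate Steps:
$X{\left(a \right)} = \frac{1 + a}{2 a}$ ($X{\left(a \right)} = \frac{a + 1}{2 a} = \left(1 + a\right) \frac{1}{2 a} = \frac{1 + a}{2 a}$)
$- 3 \sqrt{X{\left(-64 \right)} + 3510} = - 3 \sqrt{\frac{1 - 64}{2 \left(-64\right)} + 3510} = - 3 \sqrt{\frac{1}{2} \left(- \frac{1}{64}\right) \left(-63\right) + 3510} = - 3 \sqrt{\frac{63}{128} + 3510} = - 3 \sqrt{\frac{449343}{128}} = - 3 \frac{3 \sqrt{99854}}{16} = - \frac{9 \sqrt{99854}}{16}$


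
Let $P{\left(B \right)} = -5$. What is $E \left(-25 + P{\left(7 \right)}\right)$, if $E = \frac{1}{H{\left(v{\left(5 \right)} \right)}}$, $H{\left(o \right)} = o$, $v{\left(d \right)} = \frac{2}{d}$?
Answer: $-75$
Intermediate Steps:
$E = \frac{5}{2}$ ($E = \frac{1}{2 \cdot \frac{1}{5}} = \frac{1}{\frac{2}{5}} = \frac{5}{2} \approx 2.5$)
$E \left(-25 + P{\left(7 \right)}\right) = \frac{5 \left(-25 - 5\right)}{2} = \frac{5}{2} \left(-30\right) = -75$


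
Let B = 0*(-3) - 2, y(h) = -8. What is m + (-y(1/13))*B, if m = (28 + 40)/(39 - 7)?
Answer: -111/8 ≈ -13.875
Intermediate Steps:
B = -2 (B = 0 - 2 = -2)
m = 17/8 (m = 68/32 = 68*(1/32) = 17/8 ≈ 2.1250)
m + (-y(1/13))*B = 17/8 - 1*(-8)*(-2) = 17/8 + 8*(-2) = 17/8 - 16 = -111/8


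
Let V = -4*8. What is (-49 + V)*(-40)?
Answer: 3240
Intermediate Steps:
V = -32
(-49 + V)*(-40) = (-49 - 32)*(-40) = -81*(-40) = 3240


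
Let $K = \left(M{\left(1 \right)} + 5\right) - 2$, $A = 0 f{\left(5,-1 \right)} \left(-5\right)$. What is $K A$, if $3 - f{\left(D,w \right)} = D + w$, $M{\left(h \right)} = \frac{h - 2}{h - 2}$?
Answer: $0$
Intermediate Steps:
$M{\left(h \right)} = 1$ ($M{\left(h \right)} = \frac{-2 + h}{-2 + h} = 1$)
$f{\left(D,w \right)} = 3 - D - w$ ($f{\left(D,w \right)} = 3 - \left(D + w\right) = 3 - D - w$)
$A = 0$ ($A = 0 \left(3 - 5 - -1\right) \left(-5\right) = 0 \left(3 - 5 + 1\right) \left(-5\right) = 0 \left(-1\right) \left(-5\right) = 0 \left(-5\right) = 0$)
$K = 4$ ($K = \left(1 + 5\right) - 2 = 6 - 2 = 4$)
$K A = 4 \cdot 0 = 0$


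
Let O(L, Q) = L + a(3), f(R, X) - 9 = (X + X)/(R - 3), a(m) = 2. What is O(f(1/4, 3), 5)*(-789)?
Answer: -76533/11 ≈ -6957.5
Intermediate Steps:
f(R, X) = 9 + 2*X/(-3 + R) (f(R, X) = 9 + (X + X)/(R - 3) = 9 + (2*X)/(-3 + R) = 9 + 2*X/(-3 + R))
O(L, Q) = 2 + L (O(L, Q) = L + 2 = 2 + L)
O(f(1/4, 3), 5)*(-789) = (2 + (-27 + 2*3 + 9/4)/(-3 + 1/4))*(-789) = (2 + (-27 + 6 + 9*(¼))/(-3 + ¼))*(-789) = (2 + (-27 + 6 + 9/4)/(-11/4))*(-789) = (2 - 4/11*(-75/4))*(-789) = (2 + 75/11)*(-789) = (97/11)*(-789) = -76533/11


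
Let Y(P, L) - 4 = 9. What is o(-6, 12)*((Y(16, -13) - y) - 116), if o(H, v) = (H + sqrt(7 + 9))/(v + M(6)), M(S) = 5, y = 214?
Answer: 634/17 ≈ 37.294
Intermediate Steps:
Y(P, L) = 13 (Y(P, L) = 4 + 9 = 13)
o(H, v) = (4 + H)/(5 + v) (o(H, v) = (H + sqrt(7 + 9))/(v + 5) = (H + sqrt(16))/(5 + v) = (H + 4)/(5 + v) = (4 + H)/(5 + v))
o(-6, 12)*((Y(16, -13) - y) - 116) = ((4 - 6)/(5 + 12))*((13 - 1*214) - 116) = (-2/17)*((13 - 214) - 116) = ((1/17)*(-2))*(-201 - 116) = -2/17*(-317) = 634/17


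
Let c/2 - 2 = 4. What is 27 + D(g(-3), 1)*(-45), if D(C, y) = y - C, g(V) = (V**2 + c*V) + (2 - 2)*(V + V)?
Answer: -1233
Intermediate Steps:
c = 12 (c = 4 + 2*4 = 4 + 8 = 12)
g(V) = V**2 + 12*V (g(V) = (V**2 + 12*V) + (2 - 2)*(V + V) = (V**2 + 12*V) + 0*(2*V) = (V**2 + 12*V) + 0 = V**2 + 12*V)
27 + D(g(-3), 1)*(-45) = 27 + (1 - (-3)*(12 - 3))*(-45) = 27 + (1 - (-3)*9)*(-45) = 27 + (1 - 1*(-27))*(-45) = 27 + (1 + 27)*(-45) = 27 + 28*(-45) = 27 - 1260 = -1233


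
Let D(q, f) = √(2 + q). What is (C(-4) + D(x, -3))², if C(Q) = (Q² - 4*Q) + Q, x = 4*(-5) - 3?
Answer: 763 + 56*I*√21 ≈ 763.0 + 256.62*I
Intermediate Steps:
x = -23 (x = -20 - 3 = -23)
C(Q) = Q² - 3*Q
(C(-4) + D(x, -3))² = (-4*(-3 - 4) + √(2 - 23))² = (-4*(-7) + √(-21))² = (28 + I*√21)²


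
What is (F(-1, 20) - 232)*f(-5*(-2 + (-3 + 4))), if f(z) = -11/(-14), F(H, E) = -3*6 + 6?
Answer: -1342/7 ≈ -191.71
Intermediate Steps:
F(H, E) = -12 (F(H, E) = -18 + 6 = -12)
f(z) = 11/14 (f(z) = -11*(-1/14) = 11/14)
(F(-1, 20) - 232)*f(-5*(-2 + (-3 + 4))) = (-12 - 232)*(11/14) = -244*11/14 = -1342/7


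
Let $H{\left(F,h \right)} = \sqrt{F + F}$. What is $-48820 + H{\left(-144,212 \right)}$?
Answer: $-48820 + 12 i \sqrt{2} \approx -48820.0 + 16.971 i$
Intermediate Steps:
$H{\left(F,h \right)} = \sqrt{2} \sqrt{F}$ ($H{\left(F,h \right)} = \sqrt{2 F} = \sqrt{2} \sqrt{F}$)
$-48820 + H{\left(-144,212 \right)} = -48820 + \sqrt{2} \sqrt{-144} = -48820 + \sqrt{2} \cdot 12 i = -48820 + 12 i \sqrt{2}$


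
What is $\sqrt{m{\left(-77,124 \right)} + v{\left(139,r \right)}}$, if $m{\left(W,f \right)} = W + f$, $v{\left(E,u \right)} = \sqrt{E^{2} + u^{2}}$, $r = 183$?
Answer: $\sqrt{47 + \sqrt{52810}} \approx 16.637$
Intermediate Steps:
$\sqrt{m{\left(-77,124 \right)} + v{\left(139,r \right)}} = \sqrt{\left(-77 + 124\right) + \sqrt{139^{2} + 183^{2}}} = \sqrt{47 + \sqrt{19321 + 33489}} = \sqrt{47 + \sqrt{52810}}$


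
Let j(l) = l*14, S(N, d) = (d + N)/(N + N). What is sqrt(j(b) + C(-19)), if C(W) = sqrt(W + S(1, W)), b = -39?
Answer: sqrt(-546 + 2*I*sqrt(7)) ≈ 0.1132 + 23.367*I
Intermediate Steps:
S(N, d) = (N + d)/(2*N) (S(N, d) = (N + d)/((2*N)) = (N + d)*(1/(2*N)) = (N + d)/(2*N))
C(W) = sqrt(1/2 + 3*W/2) (C(W) = sqrt(W + (1/2)*(1 + W)/1) = sqrt(W + (1/2)*1*(1 + W)) = sqrt(W + (1/2 + W/2)) = sqrt(1/2 + 3*W/2))
j(l) = 14*l
sqrt(j(b) + C(-19)) = sqrt(14*(-39) + sqrt(2 + 6*(-19))/2) = sqrt(-546 + sqrt(2 - 114)/2) = sqrt(-546 + sqrt(-112)/2) = sqrt(-546 + (4*I*sqrt(7))/2) = sqrt(-546 + 2*I*sqrt(7))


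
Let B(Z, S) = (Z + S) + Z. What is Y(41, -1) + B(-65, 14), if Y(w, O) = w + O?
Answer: -76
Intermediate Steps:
Y(w, O) = O + w
B(Z, S) = S + 2*Z (B(Z, S) = (S + Z) + Z = S + 2*Z)
Y(41, -1) + B(-65, 14) = (-1 + 41) + (14 + 2*(-65)) = 40 + (14 - 130) = 40 - 116 = -76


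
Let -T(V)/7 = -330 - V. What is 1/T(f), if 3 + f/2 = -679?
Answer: -1/7238 ≈ -0.00013816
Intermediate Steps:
f = -1364 (f = -6 + 2*(-679) = -6 - 1358 = -1364)
T(V) = 2310 + 7*V (T(V) = -7*(-330 - V) = 2310 + 7*V)
1/T(f) = 1/(2310 + 7*(-1364)) = 1/(2310 - 9548) = 1/(-7238) = -1/7238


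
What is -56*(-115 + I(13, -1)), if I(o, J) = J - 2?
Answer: 6608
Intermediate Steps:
I(o, J) = -2 + J
-56*(-115 + I(13, -1)) = -56*(-115 + (-2 - 1)) = -56*(-115 - 3) = -56*(-118) = 6608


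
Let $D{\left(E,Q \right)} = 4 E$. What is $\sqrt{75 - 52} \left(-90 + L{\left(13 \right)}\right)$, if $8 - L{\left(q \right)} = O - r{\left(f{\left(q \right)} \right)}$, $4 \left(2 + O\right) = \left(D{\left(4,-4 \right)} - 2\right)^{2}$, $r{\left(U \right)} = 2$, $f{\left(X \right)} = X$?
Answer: $- 127 \sqrt{23} \approx -609.07$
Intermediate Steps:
$O = 47$ ($O = -2 + \frac{\left(4 \cdot 4 - 2\right)^{2}}{4} = -2 + \frac{\left(16 - 2\right)^{2}}{4} = -2 + \frac{14^{2}}{4} = -2 + \frac{1}{4} \cdot 196 = -2 + 49 = 47$)
$L{\left(q \right)} = -37$ ($L{\left(q \right)} = 8 - \left(47 - 2\right) = 8 - 45 = -37$)
$\sqrt{75 - 52} \left(-90 + L{\left(13 \right)}\right) = \sqrt{75 - 52} \left(-90 - 37\right) = \sqrt{23} \left(-127\right) = - 127 \sqrt{23}$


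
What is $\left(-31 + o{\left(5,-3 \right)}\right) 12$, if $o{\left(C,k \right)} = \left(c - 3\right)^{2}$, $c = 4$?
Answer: $-360$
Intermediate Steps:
$o{\left(C,k \right)} = 1$ ($o{\left(C,k \right)} = \left(4 - 3\right)^{2} = 1^{2} = 1$)
$\left(-31 + o{\left(5,-3 \right)}\right) 12 = \left(-31 + 1\right) 12 = \left(-30\right) 12 = -360$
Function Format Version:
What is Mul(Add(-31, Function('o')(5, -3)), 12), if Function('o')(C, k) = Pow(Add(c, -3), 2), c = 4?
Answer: -360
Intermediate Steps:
Function('o')(C, k) = 1 (Function('o')(C, k) = Pow(Add(4, -3), 2) = Pow(1, 2) = 1)
Mul(Add(-31, Function('o')(5, -3)), 12) = Mul(Add(-31, 1), 12) = Mul(-30, 12) = -360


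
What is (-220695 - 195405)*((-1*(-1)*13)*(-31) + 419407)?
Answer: -174347564400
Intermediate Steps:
(-220695 - 195405)*((-1*(-1)*13)*(-31) + 419407) = -416100*((1*13)*(-31) + 419407) = -416100*(13*(-31) + 419407) = -416100*(-403 + 419407) = -416100*419004 = -174347564400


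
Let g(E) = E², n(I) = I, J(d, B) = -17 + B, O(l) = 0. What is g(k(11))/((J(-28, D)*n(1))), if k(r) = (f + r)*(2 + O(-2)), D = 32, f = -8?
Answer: 12/5 ≈ 2.4000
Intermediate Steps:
k(r) = -16 + 2*r (k(r) = (-8 + r)*(2 + 0) = (-8 + r)*2 = -16 + 2*r)
g(k(11))/((J(-28, D)*n(1))) = (-16 + 2*11)²/(((-17 + 32)*1)) = (-16 + 22)²/((15*1)) = 6²/15 = 36*(1/15) = 12/5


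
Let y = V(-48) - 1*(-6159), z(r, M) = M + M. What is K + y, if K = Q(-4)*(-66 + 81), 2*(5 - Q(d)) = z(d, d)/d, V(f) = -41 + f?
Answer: 6130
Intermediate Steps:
z(r, M) = 2*M
Q(d) = 4 (Q(d) = 5 - 2*d/(2*d) = 5 - ½*2 = 5 - 1 = 4)
y = 6070 (y = (-41 - 48) - 1*(-6159) = -89 + 6159 = 6070)
K = 60 (K = 4*(-66 + 81) = 4*15 = 60)
K + y = 60 + 6070 = 6130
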